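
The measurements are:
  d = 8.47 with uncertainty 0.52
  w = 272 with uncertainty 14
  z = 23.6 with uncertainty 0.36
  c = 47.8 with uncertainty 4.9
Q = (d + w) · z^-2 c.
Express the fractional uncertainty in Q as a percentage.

Let u = d + w = 280. δu = √(δd² + δw²) = √(0.270 + 196) = 14.0, so δu/u = 0.0500.
Q is then a monomial in u, z, c:
δQ/Q = √((δu/u)² + (-2·δz/z)² + (1·δc/c)²) = √(0.00250 + 0.000931 + 0.0105) = 0.118

11.8%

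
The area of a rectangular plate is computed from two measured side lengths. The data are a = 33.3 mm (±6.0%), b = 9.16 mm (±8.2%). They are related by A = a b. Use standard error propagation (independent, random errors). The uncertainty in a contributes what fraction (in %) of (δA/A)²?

34.9%

(δA/A)² = (1·δa/a)² + (1·δb/b)²
  a term: (1×0.0600)² = 0.00360
  b term: (1×0.0820)² = 0.00672
Total = 0.0103. Share from a = 0.00360/0.0103 = 0.349.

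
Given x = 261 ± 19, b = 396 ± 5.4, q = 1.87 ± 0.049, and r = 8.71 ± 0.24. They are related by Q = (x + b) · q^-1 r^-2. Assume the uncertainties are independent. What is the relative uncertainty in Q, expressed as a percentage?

6.80%

Let u = x + b = 657. δu = √(δx² + δb²) = √(361 + 29.2) = 19.8, so δu/u = 0.0301.
Q is then a monomial in u, q, r:
δQ/Q = √((δu/u)² + (-1·δq/q)² + (-2·δr/r)²) = √(0.000904 + 0.000687 + 0.00304) = 0.0680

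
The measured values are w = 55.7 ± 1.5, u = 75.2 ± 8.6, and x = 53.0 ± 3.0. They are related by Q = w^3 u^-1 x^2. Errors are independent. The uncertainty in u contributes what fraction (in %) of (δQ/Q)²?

40.3%

(δQ/Q)² = (3·δw/w)² + (-1·δu/u)² + (2·δx/x)²
  w term: (3×0.0269)² = 0.00653
  u term: (-1×0.114)² = 0.0131
  x term: (2×0.0566)² = 0.0128
Total = 0.0324. Share from u = 0.0131/0.0324 = 0.403.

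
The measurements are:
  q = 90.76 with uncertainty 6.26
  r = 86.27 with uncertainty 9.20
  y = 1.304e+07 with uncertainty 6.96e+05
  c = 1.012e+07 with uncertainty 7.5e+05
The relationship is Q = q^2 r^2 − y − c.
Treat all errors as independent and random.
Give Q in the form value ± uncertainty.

(3.815 ± 1.56) × 10^7

Let p = q^2·r^2 = 6.131e+07. δp/p = √((2·δq/q)² + (2·δr/r)²) = √(0.0190 + 0.0455) = 0.254, so δp = 1.56e+07.
Q = p − y − c: δQ = √(δp² + δy² + δc²) = √(2.42e+14 + 4.84e+11 + 5.62e+11) = 1.56e+07
Q = 3.815e+07.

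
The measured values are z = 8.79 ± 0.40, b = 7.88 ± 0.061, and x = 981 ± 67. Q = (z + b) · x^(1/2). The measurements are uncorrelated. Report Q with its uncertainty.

Let u = z + b = 16.7. δu = √(δz² + δb²) = √(0.160 + 0.00372) = 0.405, so δu/u = 0.0243.
Q is then a monomial in u, x:
δQ/Q = √((δu/u)² + (½·δx/x)²) = √(0.000589 + 0.00117) = 0.0419
Q = 522, so δQ = 0.0419 × 522 = 21.9.

522 ± 21.9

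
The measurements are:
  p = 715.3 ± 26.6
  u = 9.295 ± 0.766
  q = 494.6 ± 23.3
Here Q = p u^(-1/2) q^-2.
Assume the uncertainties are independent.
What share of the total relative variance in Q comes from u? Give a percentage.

14.2%

(δQ/Q)² = (1·δp/p)² + (−½·δu/u)² + (-2·δq/q)²
  p term: (1×0.0372)² = 0.00138
  u term: (-0.5×0.0824)² = 0.00170
  q term: (-2×0.0471)² = 0.00888
Total = 0.0120. Share from u = 0.00170/0.0120 = 0.142.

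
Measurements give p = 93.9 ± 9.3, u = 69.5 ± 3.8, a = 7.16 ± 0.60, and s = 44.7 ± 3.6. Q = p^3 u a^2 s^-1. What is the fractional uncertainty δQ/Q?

0.355

Q is a product of powers, so relative uncertainties combine in quadrature:
  (3·δp/p)² = (3×0.0990)² = 0.0883;  (1·δu/u)² = (1×0.0547)² = 0.00299;  (2·δa/a)² = (2×0.0838)² = 0.0281;  (-1·δs/s)² = (-1×0.0805)² = 0.00649
δQ/Q = √(0.126) = 0.355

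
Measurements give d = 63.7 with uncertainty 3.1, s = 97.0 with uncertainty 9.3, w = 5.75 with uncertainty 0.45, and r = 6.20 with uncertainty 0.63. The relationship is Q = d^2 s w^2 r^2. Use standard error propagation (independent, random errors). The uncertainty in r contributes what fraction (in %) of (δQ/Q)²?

48.9%

(δQ/Q)² = (2·δd/d)² + (1·δs/s)² + (2·δw/w)² + (2·δr/r)²
  d term: (2×0.0487)² = 0.00947
  s term: (1×0.0959)² = 0.00919
  w term: (2×0.0783)² = 0.0245
  r term: (2×0.102)² = 0.0413
Total = 0.0845. Share from r = 0.0413/0.0845 = 0.489.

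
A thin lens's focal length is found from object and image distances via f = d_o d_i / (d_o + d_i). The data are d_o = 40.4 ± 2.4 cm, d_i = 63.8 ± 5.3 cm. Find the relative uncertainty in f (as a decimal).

∂f/∂d_o = (d_i/(d_o+d_i))² = 0.375;  ∂f/∂d_i = (d_o/(d_o+d_i))² = 0.150
δf = √((∂f/∂d_o · δd_o)² + (∂f/∂d_i · δd_i)²) = √(0.810 + 0.635) = 1.20 cm
f = 24.7 cm, so δf/f = 1.20/24.7 = 0.0486.

0.0486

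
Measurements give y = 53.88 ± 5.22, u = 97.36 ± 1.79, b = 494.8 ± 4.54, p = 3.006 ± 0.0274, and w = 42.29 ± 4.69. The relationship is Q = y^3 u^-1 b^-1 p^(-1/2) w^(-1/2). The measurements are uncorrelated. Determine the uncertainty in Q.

0.0854

Relative error in a monomial: (δQ/Q)² = Σ (nᵢ · δxᵢ/xᵢ)².
  (3·δy/y)² = (3×0.0969)² = 0.0845;  (-1·δu/u)² = (-1×0.0184)² = 0.000338;  (-1·δb/b)² = (-1×0.00918)² = 8.42e-05;  (−½·δp/p)² = (-0.5×0.00912)² = 2.08e-05;  (−½·δw/w)² = (-0.5×0.111)² = 0.00307
δQ/Q = √(0.0880) = 0.297
Q = 0.2880, so δQ = 0.297 × 0.2880 = 0.0854.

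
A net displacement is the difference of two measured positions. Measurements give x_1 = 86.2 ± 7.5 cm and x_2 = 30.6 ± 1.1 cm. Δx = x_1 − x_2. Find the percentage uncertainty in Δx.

Each term contributes (cᵢ δxᵢ)² to (δΔx)²:
  (δx_1)² = 56.2;  (δx_2)² = 1.21
δΔx = √(57.5) = 7.58 cm
Δx = 55.6 cm, so δΔx/Δx = 7.58/55.6 = 0.136.

13.6%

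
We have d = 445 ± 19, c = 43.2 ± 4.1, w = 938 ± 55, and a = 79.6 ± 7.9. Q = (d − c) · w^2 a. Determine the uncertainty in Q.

Let u = d − c = 402. δu = √(δd² + δc²) = √(361 + 16.8) = 19.4, so δu/u = 0.0484.
Q is then a monomial in u, w, a:
δQ/Q = √((δu/u)² + (2·δw/w)² + (1·δa/a)²) = √(0.00234 + 0.0138 + 0.00985) = 0.161
Q = 2.81e+10, so δQ = 0.161 × 2.81e+10 = 4.53e+09.

4.53e+09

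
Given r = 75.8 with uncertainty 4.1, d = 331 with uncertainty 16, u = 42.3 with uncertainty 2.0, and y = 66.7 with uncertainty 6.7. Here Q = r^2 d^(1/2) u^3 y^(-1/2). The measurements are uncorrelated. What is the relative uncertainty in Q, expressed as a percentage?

For a monomial Q ∝ r^2, d^(1/2), u^3, y^(-1/2), fractional errors add in quadrature:
  (2·δr/r)² = (2×0.0541)² = 0.0117;  (½·δd/d)² = (0.5×0.0483)² = 0.000584;  (3·δu/u)² = (3×0.0473)² = 0.0201;  (−½·δy/y)² = (-0.5×0.100)² = 0.00252
δQ/Q = √(0.0349) = 0.187

18.7%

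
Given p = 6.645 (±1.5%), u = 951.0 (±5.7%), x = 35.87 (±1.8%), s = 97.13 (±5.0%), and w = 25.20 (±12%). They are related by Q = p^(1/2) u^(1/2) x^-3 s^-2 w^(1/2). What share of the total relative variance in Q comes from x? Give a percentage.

(δQ/Q)² = (½·δp/p)² + (½·δu/u)² + (-3·δx/x)² + (-2·δs/s)² + (½·δw/w)²
  p term: (0.5×0.0150)² = 5.62e-05
  u term: (0.5×0.0570)² = 0.000812
  x term: (-3×0.0180)² = 0.00292
  s term: (-2×0.0500)² = 0.0100
  w term: (0.5×0.120)² = 0.00360
Total = 0.0174. Share from x = 0.00292/0.0174 = 0.168.

16.8%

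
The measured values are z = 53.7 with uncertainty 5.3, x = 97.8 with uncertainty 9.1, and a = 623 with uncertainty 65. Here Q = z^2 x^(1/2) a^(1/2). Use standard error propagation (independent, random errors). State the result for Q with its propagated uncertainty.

(7.12 ± 1.49) × 10^5

For a monomial Q ∝ z^2, x^(1/2), a^(1/2), fractional errors add in quadrature:
  (2·δz/z)² = (2×0.0987)² = 0.0390;  (½·δx/x)² = (0.5×0.0930)² = 0.00216;  (½·δa/a)² = (0.5×0.104)² = 0.00272
δQ/Q = √(0.0438) = 0.209
Q = 7.12e+05, so δQ = 0.209 × 7.12e+05 = 1.49e+05.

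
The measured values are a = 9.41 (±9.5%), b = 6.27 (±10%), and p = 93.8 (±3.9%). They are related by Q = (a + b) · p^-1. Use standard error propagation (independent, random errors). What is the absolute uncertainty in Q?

0.0133

Let u = a + b = 15.7. δu = √(δa² + δb²) = √(0.799 + 0.393) = 1.09, so δu/u = 0.0696.
Q is then a monomial in u, p:
δQ/Q = √((δu/u)² + (-1·δp/p)²) = √(0.00485 + 0.00152) = 0.0798
Q = 0.167, so δQ = 0.0798 × 0.167 = 0.0133.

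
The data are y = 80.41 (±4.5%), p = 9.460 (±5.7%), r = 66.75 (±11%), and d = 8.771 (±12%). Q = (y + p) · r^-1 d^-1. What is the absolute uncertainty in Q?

Let u = y + p = 89.87. δu = √(δy² + δp²) = √(13.1 + 0.291) = 3.66, so δu/u = 0.0407.
Q is then a monomial in u, r, d:
δQ/Q = √((δu/u)² + (-1·δr/r)² + (-1·δd/d)²) = √(0.00166 + 0.0121 + 0.0144) = 0.168
Q = 0.1535, so δQ = 0.168 × 0.1535 = 0.0258.

0.0258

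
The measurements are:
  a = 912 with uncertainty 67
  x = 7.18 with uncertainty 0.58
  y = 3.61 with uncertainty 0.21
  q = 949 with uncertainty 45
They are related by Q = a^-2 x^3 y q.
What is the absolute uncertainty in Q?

0.447

Q is a product of powers, so relative uncertainties combine in quadrature:
  (-2·δa/a)² = (-2×0.0735)² = 0.0216;  (3·δx/x)² = (3×0.0808)² = 0.0587;  (1·δy/y)² = (1×0.0582)² = 0.00338;  (1·δq/q)² = (1×0.0474)² = 0.00225
δQ/Q = √(0.0859) = 0.293
Q = 1.52, so δQ = 0.293 × 1.52 = 0.447.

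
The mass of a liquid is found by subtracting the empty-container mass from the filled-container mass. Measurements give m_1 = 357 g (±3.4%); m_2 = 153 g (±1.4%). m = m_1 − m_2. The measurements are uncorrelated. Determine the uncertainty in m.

Each term contributes (cᵢ δxᵢ)² to (δm)²:
  (δm_1)² = 147;  (δm_2)² = 4.59
δm = √(152) = 12.3 g

12.3 g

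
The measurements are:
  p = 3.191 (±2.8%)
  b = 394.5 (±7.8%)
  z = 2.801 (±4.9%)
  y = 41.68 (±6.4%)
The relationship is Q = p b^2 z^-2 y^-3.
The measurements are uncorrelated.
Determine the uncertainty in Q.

0.234

Each factor contributes (exponent × relative error)² to (δQ/Q)²:
  (1·δp/p)² = (1×0.0280)² = 0.000784;  (2·δb/b)² = (2×0.0780)² = 0.0243;  (-2·δz/z)² = (-2×0.0490)² = 0.00960;  (-3·δy/y)² = (-3×0.0640)² = 0.0369
δQ/Q = √(0.0716) = 0.268
Q = 0.8742, so δQ = 0.268 × 0.8742 = 0.234.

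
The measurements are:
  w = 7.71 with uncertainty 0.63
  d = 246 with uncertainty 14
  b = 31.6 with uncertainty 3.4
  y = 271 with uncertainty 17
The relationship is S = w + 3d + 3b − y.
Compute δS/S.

0.0816

Sums and differences: (δS)² = Σ (cᵢ δxᵢ)².
  (δw)² = 0.397;  (3·δd)² = 1760;  (3·δb)² = 104;  (δy)² = 289
δS = √(2160) = 46.4
S = 570, so δS/S = 46.4/570 = 0.0816.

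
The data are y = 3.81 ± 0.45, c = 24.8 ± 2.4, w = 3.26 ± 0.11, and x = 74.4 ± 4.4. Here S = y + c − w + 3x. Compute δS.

13.4

Each term contributes (cᵢ δxᵢ)² to (δS)²:
  (δy)² = 0.203;  (δc)² = 5.76;  (δw)² = 0.0121;  (3·δx)² = 174
δS = √(180) = 13.4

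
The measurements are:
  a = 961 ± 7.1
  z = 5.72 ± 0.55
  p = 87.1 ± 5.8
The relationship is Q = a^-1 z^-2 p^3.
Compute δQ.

Q is a product of powers, so relative uncertainties combine in quadrature:
  (-1·δa/a)² = (-1×0.00739)² = 5.46e-05;  (-2·δz/z)² = (-2×0.0962)² = 0.0370;  (3·δp/p)² = (3×0.0666)² = 0.0399
δQ/Q = √(0.0769) = 0.277
Q = 21.0, so δQ = 0.277 × 21.0 = 5.83.

5.83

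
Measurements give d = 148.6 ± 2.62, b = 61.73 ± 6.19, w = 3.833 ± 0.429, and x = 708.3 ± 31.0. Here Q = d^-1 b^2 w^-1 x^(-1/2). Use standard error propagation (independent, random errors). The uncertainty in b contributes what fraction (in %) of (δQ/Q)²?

75.1%

(δQ/Q)² = (-1·δd/d)² + (2·δb/b)² + (-1·δw/w)² + (−½·δx/x)²
  d term: (-1×0.0176)² = 0.000311
  b term: (2×0.100)² = 0.0402
  w term: (-1×0.112)² = 0.0125
  x term: (-0.5×0.0438)² = 0.000479
Total = 0.0535. Share from b = 0.0402/0.0535 = 0.751.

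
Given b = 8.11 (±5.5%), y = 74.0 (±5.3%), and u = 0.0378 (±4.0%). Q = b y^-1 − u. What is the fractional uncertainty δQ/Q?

0.118

Let p = b·y^-1 = 0.110. δp/p = √((1·δb/b)² + (-1·δy/y)²) = √(0.00302 + 0.00281) = 0.0764, so δp = 0.00837.
Q = p − u: δQ = √(δp² + δu²) = √(7.01e-05 + 2.29e-06) = 0.00851
Q = 0.0718, so δQ/Q = 0.00851/0.0718 = 0.118.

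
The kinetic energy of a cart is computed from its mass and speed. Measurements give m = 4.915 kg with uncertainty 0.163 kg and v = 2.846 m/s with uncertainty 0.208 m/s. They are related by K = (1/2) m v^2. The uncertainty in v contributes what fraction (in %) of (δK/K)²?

(δK/K)² = (1·δm/m)² + (2·δv/v)²
  m term: (1×0.0332)² = 0.00110
  v term: (2×0.0731)² = 0.0214
Total = 0.0225. Share from v = 0.0214/0.0225 = 0.951.

95.1%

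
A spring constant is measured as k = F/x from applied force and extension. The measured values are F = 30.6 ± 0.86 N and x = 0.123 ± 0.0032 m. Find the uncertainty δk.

Each factor contributes (exponent × relative error)² to (δk/k)²:
  (1·δF/F)² = (1×0.0281)² = 0.000790;  (-1·δx/x)² = (-1×0.0260)² = 0.000677
δk/k = √(0.00147) = 0.0383
k = 249 N/m, so δk = 0.0383 × 249 = 9.53 N/m.

9.53 N/m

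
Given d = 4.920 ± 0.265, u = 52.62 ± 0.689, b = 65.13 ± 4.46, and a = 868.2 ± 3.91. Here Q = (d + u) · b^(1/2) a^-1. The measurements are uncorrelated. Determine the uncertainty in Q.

0.0197

Let w = d + u = 57.54. δw = √(δd² + δu²) = √(0.0702 + 0.475) = 0.738, so δw/w = 0.0128.
Q is then a monomial in w, b, a:
δQ/Q = √((δw/w)² + (½·δb/b)² + (-1·δa/a)²) = √(0.000165 + 0.00117 + 2.03e-05) = 0.0368
Q = 0.5349, so δQ = 0.0368 × 0.5349 = 0.0197.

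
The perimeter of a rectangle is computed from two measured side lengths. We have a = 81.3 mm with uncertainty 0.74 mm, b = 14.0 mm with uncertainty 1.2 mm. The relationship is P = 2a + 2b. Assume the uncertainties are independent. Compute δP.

2.82 mm

Absolute uncertainties add in quadrature for a linear combination:
  (2·δa)² = 2.19;  (2·δb)² = 5.76
δP = √(7.95) = 2.82 mm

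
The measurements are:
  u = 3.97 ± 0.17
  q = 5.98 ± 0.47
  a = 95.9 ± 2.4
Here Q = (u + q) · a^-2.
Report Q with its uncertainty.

Let w = u + q = 9.95. δw = √(δu² + δq²) = √(0.0289 + 0.221) = 0.500, so δw/w = 0.0502.
Q is then a monomial in w, a:
δQ/Q = √((δw/w)² + (-2·δa/a)²) = √(0.00252 + 0.00251) = 0.0709
Q = 0.00108, so δQ = 0.0709 × 0.00108 = 7.67e-05.

(1.08 ± 0.0767) × 10^-3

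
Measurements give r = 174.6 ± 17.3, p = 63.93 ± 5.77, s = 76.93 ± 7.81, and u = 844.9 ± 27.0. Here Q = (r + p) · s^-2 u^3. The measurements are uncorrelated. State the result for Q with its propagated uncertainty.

Let w = r + p = 238.5. δw = √(δr² + δp²) = √(299 + 33.3) = 18.2, so δw/w = 0.0765.
Q is then a monomial in w, s, u:
δQ/Q = √((δw/w)² + (-2·δs/s)² + (3·δu/u)²) = √(0.00585 + 0.0412 + 0.00919) = 0.237
Q = 2.431e+07, so δQ = 0.237 × 2.431e+07 = 5.77e+06.

(2.431 ± 0.577) × 10^7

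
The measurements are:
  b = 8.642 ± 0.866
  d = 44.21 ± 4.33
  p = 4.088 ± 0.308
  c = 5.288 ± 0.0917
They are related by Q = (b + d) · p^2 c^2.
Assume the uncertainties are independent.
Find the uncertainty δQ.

Let u = b + d = 52.85. δu = √(δb² + δd²) = √(0.750 + 18.7) = 4.42, so δu/u = 0.0835.
Q is then a monomial in u, p, c:
δQ/Q = √((δu/u)² + (2·δp/p)² + (2·δc/c)²) = √(0.00698 + 0.0227 + 0.00120) = 0.176
Q = 24700, so δQ = 0.176 × 24700 = 4340.

4340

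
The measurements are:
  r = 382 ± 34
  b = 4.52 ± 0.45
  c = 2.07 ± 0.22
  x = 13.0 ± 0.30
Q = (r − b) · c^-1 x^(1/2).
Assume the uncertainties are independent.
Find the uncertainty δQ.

Let u = r − b = 377. δu = √(δr² + δb²) = √(1160 + 0.203) = 34.0, so δu/u = 0.0901.
Q is then a monomial in u, c, x:
δQ/Q = √((δu/u)² + (-1·δc/c)² + (½·δx/x)²) = √(0.00811 + 0.0113 + 0.000133) = 0.140
Q = 657, so δQ = 0.140 × 657 = 91.9.

91.9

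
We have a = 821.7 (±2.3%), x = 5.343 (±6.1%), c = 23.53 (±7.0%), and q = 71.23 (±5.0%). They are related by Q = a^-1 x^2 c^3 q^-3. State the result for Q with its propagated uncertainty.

For a monomial Q ∝ a^-1, x^2, c^3, q^-3, fractional errors add in quadrature:
  (-1·δa/a)² = (-1×0.0230)² = 0.000529;  (2·δx/x)² = (2×0.0610)² = 0.0149;  (3·δc/c)² = (3×0.0700)² = 0.0441;  (-3·δq/q)² = (-3×0.0500)² = 0.0225
δQ/Q = √(0.0820) = 0.286
Q = 0.001252, so δQ = 0.286 × 0.001252 = 0.000359.

0.001252 ± 0.000359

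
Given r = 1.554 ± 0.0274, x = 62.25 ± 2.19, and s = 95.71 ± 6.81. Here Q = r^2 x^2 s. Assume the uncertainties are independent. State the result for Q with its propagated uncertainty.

895600 ± 95000

For a monomial Q ∝ r^2, x^2, s, fractional errors add in quadrature:
  (2·δr/r)² = (2×0.0176)² = 0.00124;  (2·δx/x)² = (2×0.0352)² = 0.00495;  (1·δs/s)² = (1×0.0712)² = 0.00506
δQ/Q = √(0.0113) = 0.106
Q = 895600, so δQ = 0.106 × 895600 = 95000.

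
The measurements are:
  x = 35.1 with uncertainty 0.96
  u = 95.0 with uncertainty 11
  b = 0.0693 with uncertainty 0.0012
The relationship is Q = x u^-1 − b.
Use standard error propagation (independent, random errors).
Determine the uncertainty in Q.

0.0440

Let p = x·u^-1 = 0.369. δp/p = √((1·δx/x)² + (-1·δu/u)²) = √(0.000748 + 0.0134) = 0.119, so δp = 0.0440.
Q = p − b: δQ = √(δp² + δb²) = √(0.00193 + 1.44e-06) = 0.0440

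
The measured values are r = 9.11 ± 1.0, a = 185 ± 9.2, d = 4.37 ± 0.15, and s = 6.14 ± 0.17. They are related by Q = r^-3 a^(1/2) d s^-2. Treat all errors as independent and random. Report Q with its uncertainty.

Each factor contributes (exponent × relative error)² to (δQ/Q)²:
  (-3·δr/r)² = (-3×0.110)² = 0.108;  (½·δa/a)² = (0.5×0.0497)² = 0.000618;  (1·δd/d)² = (1×0.0343)² = 0.00118;  (-2·δs/s)² = (-2×0.0277)² = 0.00307
δQ/Q = √(0.113) = 0.337
Q = 0.00209, so δQ = 0.337 × 0.00209 = 0.000702.

0.00209 ± 0.000702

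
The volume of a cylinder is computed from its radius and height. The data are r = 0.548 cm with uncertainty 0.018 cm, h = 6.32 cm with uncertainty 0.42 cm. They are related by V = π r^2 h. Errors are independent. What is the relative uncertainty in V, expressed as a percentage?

9.34%

For a monomial V ∝ r^2, h, fractional errors add in quadrature:
  (2·δr/r)² = (2×0.0328)² = 0.00432;  (1·δh/h)² = (1×0.0665)² = 0.00442
δV/V = √(0.00873) = 0.0934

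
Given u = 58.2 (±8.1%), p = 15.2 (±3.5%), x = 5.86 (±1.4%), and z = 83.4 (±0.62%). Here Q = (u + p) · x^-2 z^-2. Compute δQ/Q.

Let w = u + p = 73.4. δw = √(δu² + δp²) = √(22.2 + 0.283) = 4.74, so δw/w = 0.0646.
Q is then a monomial in w, x, z:
δQ/Q = √((δw/w)² + (-2·δx/x)² + (-2·δz/z)²) = √(0.00418 + 0.000784 + 0.000154) = 0.0715

0.0715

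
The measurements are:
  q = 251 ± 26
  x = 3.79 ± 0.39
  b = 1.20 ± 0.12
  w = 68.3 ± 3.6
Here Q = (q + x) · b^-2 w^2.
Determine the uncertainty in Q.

2.05e+05

Let u = q + x = 255. δu = √(δq² + δx²) = √(676 + 0.152) = 26.0, so δu/u = 0.102.
Q is then a monomial in u, b, w:
δQ/Q = √((δu/u)² + (-2·δb/b)² + (2·δw/w)²) = √(0.0104 + 0.0400 + 0.0111) = 0.248
Q = 8.25e+05, so δQ = 0.248 × 8.25e+05 = 2.05e+05.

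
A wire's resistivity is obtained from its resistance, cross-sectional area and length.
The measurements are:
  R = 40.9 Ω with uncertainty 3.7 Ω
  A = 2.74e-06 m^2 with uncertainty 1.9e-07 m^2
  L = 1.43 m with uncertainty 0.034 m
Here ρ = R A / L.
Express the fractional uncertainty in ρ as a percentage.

11.6%

Since ρ is a product/quotient, work with relative uncertainties:
  (1·δR/R)² = (1×0.0905)² = 0.00818;  (1·δA/A)² = (1×0.0693)² = 0.00481;  (-1·δL/L)² = (-1×0.0238)² = 0.000565
δρ/ρ = √(0.0136) = 0.116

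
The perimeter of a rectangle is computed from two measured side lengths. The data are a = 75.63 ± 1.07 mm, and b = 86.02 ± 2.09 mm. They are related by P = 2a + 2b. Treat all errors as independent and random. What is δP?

4.70 mm

Sums and differences: (δP)² = Σ (cᵢ δxᵢ)².
  (2·δa)² = 4.58;  (2·δb)² = 17.5
δP = √(22.1) = 4.70 mm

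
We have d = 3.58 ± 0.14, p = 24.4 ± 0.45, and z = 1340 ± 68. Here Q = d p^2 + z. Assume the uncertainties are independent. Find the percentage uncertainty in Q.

3.84%

Let w = d·p^2 = 2130. δw/w = √((1·δd/d)² + (2·δp/p)²) = √(0.00153 + 0.00136) = 0.0538, so δw = 115.
Q = w + z: δQ = √(δw² + δz²) = √(13100 + 4620) = 133
Q = 3470, so δQ/Q = 133/3470 = 0.0384.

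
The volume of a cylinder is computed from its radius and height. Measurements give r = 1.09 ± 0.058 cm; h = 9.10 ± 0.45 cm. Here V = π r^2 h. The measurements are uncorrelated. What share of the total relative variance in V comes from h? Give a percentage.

17.8%

(δV/V)² = (2·δr/r)² + (1·δh/h)²
  r term: (2×0.0532)² = 0.0113
  h term: (1×0.0495)² = 0.00245
Total = 0.0138. Share from h = 0.00245/0.0138 = 0.178.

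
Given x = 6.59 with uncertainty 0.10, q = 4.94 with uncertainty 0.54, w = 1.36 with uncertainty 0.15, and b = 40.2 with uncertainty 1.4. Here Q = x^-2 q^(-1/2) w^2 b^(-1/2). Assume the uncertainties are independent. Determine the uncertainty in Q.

0.000695

Each factor contributes (exponent × relative error)² to (δQ/Q)²:
  (-2·δx/x)² = (-2×0.0152)² = 0.000921;  (−½·δq/q)² = (-0.5×0.109)² = 0.00299;  (2·δw/w)² = (2×0.110)² = 0.0487;  (−½·δb/b)² = (-0.5×0.0348)² = 0.000303
δQ/Q = √(0.0529) = 0.230
Q = 0.00302, so δQ = 0.230 × 0.00302 = 0.000695.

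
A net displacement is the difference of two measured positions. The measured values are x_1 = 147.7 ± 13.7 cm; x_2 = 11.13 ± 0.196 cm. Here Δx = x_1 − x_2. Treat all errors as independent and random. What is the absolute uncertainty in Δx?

13.7 cm

Sums and differences: (δΔx)² = Σ (cᵢ δxᵢ)².
  (δx_1)² = 188;  (δx_2)² = 0.0384
δΔx = √(188) = 13.7 cm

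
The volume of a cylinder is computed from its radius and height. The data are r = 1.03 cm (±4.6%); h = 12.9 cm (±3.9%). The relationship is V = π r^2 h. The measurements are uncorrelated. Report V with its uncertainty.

Since V is a product/quotient, work with relative uncertainties:
  (2·δr/r)² = (2×0.0460)² = 0.00846;  (1·δh/h)² = (1×0.0390)² = 0.00152
δV/V = √(0.00998) = 0.0999
V = 43.0 cm^3, so δV = 0.0999 × 43.0 = 4.30 cm^3.

43.0 ± 4.30 cm^3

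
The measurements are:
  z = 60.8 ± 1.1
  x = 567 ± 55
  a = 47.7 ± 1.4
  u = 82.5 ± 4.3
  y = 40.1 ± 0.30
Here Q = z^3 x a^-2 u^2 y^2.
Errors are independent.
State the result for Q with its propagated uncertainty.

(6.13 ± 1.01) × 10^11

Since Q is a product/quotient, work with relative uncertainties:
  (3·δz/z)² = (3×0.0181)² = 0.00295;  (1·δx/x)² = (1×0.0970)² = 0.00941;  (-2·δa/a)² = (-2×0.0294)² = 0.00345;  (2·δu/u)² = (2×0.0521)² = 0.0109;  (2·δy/y)² = (2×0.00748)² = 0.000224
δQ/Q = √(0.0269) = 0.164
Q = 6.13e+11, so δQ = 0.164 × 6.13e+11 = 1.01e+11.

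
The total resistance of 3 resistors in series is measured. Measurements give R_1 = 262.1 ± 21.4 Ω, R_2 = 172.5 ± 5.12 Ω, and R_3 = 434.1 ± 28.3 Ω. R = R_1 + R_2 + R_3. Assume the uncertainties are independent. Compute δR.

35.8 Ω

Absolute uncertainties add in quadrature for a linear combination:
  (δR_1)² = 458;  (δR_2)² = 26.2;  (δR_3)² = 801
δR = √(1290) = 35.8 Ω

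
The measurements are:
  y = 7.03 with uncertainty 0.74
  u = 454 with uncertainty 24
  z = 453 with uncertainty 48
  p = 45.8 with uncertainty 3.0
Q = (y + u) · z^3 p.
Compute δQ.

Let w = y + u = 461. δw = √(δy² + δu²) = √(0.548 + 576) = 24.0, so δw/w = 0.0521.
Q is then a monomial in w, z, p:
δQ/Q = √((δw/w)² + (3·δz/z)² + (1·δp/p)²) = √(0.00271 + 0.101 + 0.00429) = 0.329
Q = 1.96e+12, so δQ = 0.329 × 1.96e+12 = 6.45e+11.

6.45e+11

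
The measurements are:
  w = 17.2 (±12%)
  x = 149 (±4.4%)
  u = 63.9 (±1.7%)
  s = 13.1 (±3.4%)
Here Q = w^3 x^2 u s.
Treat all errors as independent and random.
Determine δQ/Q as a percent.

37.3%

Each factor contributes (exponent × relative error)² to (δQ/Q)²:
  (3·δw/w)² = (3×0.120)² = 0.130;  (2·δx/x)² = (2×0.0440)² = 0.00774;  (1·δu/u)² = (1×0.0170)² = 0.000289;  (1·δs/s)² = (1×0.0340)² = 0.00116
δQ/Q = √(0.139) = 0.373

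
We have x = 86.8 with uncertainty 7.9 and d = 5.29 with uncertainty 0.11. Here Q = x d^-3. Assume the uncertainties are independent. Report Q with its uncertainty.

For a monomial Q ∝ x, d^-3, fractional errors add in quadrature:
  (1·δx/x)² = (1×0.0910)² = 0.00828;  (-3·δd/d)² = (-3×0.0208)² = 0.00389
δQ/Q = √(0.0122) = 0.110
Q = 0.586, so δQ = 0.110 × 0.586 = 0.0647.

0.586 ± 0.0647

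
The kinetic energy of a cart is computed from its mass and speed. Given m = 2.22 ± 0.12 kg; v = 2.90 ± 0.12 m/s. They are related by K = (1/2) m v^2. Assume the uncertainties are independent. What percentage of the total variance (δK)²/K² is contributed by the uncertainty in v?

(δK/K)² = (1·δm/m)² + (2·δv/v)²
  m term: (1×0.0541)² = 0.00292
  v term: (2×0.0414)² = 0.00685
Total = 0.00977. Share from v = 0.00685/0.00977 = 0.701.

70.1%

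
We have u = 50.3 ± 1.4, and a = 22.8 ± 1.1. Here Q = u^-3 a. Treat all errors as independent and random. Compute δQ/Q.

Each factor contributes (exponent × relative error)² to (δQ/Q)²:
  (-3·δu/u)² = (-3×0.0278)² = 0.00697;  (1·δa/a)² = (1×0.0482)² = 0.00233
δQ/Q = √(0.00930) = 0.0964

0.0964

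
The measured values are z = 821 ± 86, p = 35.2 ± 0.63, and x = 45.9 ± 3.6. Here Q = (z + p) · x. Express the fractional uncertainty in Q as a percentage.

12.7%

Let u = z + p = 856. δu = √(δz² + δp²) = √(7400 + 0.397) = 86.0, so δu/u = 0.100.
Q is then a monomial in u, x:
δQ/Q = √((δu/u)² + (1·δx/x)²) = √(0.0101 + 0.00615) = 0.127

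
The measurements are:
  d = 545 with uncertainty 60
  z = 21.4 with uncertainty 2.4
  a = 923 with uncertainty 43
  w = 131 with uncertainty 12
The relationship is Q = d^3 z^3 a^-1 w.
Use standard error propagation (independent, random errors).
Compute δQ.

Relative error in a monomial: (δQ/Q)² = Σ (nᵢ · δxᵢ/xᵢ)².
  (3·δd/d)² = (3×0.110)² = 0.109;  (3·δz/z)² = (3×0.112)² = 0.113;  (-1·δa/a)² = (-1×0.0466)² = 0.00217;  (1·δw/w)² = (1×0.0916)² = 0.00839
δQ/Q = √(0.233) = 0.483
Q = 2.25e+11, so δQ = 0.483 × 2.25e+11 = 1.09e+11.

1.09e+11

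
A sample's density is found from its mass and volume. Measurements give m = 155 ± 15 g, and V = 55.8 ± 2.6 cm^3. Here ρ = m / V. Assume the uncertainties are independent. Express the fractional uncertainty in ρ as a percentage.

10.7%

Since ρ is a product/quotient, work with relative uncertainties:
  (1·δm/m)² = (1×0.0968)² = 0.00937;  (-1·δV/V)² = (-1×0.0466)² = 0.00217
δρ/ρ = √(0.0115) = 0.107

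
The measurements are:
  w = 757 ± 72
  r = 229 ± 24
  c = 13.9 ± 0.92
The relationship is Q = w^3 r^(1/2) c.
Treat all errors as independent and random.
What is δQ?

2.72e+10

Since Q is a product/quotient, work with relative uncertainties:
  (3·δw/w)² = (3×0.0951)² = 0.0814;  (½·δr/r)² = (0.5×0.105)² = 0.00275;  (1·δc/c)² = (1×0.0662)² = 0.00438
δQ/Q = √(0.0885) = 0.298
Q = 9.12e+10, so δQ = 0.298 × 9.12e+10 = 2.72e+10.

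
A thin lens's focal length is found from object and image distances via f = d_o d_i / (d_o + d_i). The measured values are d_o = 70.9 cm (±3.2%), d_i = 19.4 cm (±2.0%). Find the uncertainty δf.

∂f/∂d_o = (d_i/(d_o+d_i))² = 0.0462;  ∂f/∂d_i = (d_o/(d_o+d_i))² = 0.616
δf = √((∂f/∂d_o · δd_o)² + (∂f/∂d_i · δd_i)²) = √(0.0110 + 0.0572) = 0.261 cm

0.261 cm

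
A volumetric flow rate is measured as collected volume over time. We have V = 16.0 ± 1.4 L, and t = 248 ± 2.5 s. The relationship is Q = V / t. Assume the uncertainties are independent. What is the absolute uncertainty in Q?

Relative error in a monomial: (δQ/Q)² = Σ (nᵢ · δxᵢ/xᵢ)².
  (1·δV/V)² = (1×0.0875)² = 0.00766;  (-1·δt/t)² = (-1×0.0101)² = 0.000102
δQ/Q = √(0.00776) = 0.0881
Q = 0.0645 L/s, so δQ = 0.0881 × 0.0645 = 0.00568 L/s.

0.00568 L/s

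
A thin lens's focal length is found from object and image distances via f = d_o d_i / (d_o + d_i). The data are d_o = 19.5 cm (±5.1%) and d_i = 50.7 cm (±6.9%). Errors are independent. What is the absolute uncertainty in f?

∂f/∂d_o = (d_i/(d_o+d_i))² = 0.522;  ∂f/∂d_i = (d_o/(d_o+d_i))² = 0.0772
δf = √((∂f/∂d_o · δd_o)² + (∂f/∂d_i · δd_i)²) = √(0.269 + 0.0729) = 0.585 cm

0.585 cm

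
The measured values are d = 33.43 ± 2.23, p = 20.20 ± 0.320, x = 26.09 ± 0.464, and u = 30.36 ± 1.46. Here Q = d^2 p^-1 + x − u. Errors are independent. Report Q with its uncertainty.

51.05 ± 7.59

Let w = d^2·p^-1 = 55.32. δw/w = √((2·δd/d)² + (-1·δp/p)²) = √(0.0178 + 0.000251) = 0.134, so δw = 7.43.
Q = w + x − u: δQ = √(δw² + δx² + δu²) = √(55.2 + 0.215 + 2.13) = 7.59
Q = 51.05.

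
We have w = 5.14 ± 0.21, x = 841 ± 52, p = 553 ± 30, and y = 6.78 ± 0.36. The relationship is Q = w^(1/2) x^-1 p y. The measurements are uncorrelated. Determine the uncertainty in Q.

Q is a product of powers, so relative uncertainties combine in quadrature:
  (½·δw/w)² = (0.5×0.0409)² = 0.000417;  (-1·δx/x)² = (-1×0.0618)² = 0.00382;  (1·δp/p)² = (1×0.0542)² = 0.00294;  (1·δy/y)² = (1×0.0531)² = 0.00282
δQ/Q = √(0.0100) = 0.100
Q = 10.1, so δQ = 0.100 × 10.1 = 1.01.

1.01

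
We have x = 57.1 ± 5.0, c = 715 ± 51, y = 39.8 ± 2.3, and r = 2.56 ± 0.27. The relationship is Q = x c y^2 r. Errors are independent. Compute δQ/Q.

0.193

Since Q is a product/quotient, work with relative uncertainties:
  (1·δx/x)² = (1×0.0876)² = 0.00767;  (1·δc/c)² = (1×0.0713)² = 0.00509;  (2·δy/y)² = (2×0.0578)² = 0.0134;  (1·δr/r)² = (1×0.105)² = 0.0111
δQ/Q = √(0.0372) = 0.193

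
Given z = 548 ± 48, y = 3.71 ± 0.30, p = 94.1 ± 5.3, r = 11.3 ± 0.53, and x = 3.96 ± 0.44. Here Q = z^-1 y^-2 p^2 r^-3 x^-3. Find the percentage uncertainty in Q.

Each factor contributes (exponent × relative error)² to (δQ/Q)²:
  (-1·δz/z)² = (-1×0.0876)² = 0.00767;  (-2·δy/y)² = (-2×0.0809)² = 0.0262;  (2·δp/p)² = (2×0.0563)² = 0.0127;  (-3·δr/r)² = (-3×0.0469)² = 0.0198;  (-3·δx/x)² = (-3×0.111)² = 0.111
δQ/Q = √(0.177) = 0.421

42.1%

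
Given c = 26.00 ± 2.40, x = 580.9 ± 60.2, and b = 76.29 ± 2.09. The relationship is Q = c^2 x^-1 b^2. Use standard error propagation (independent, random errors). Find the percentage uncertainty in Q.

21.9%

Relative error in a monomial: (δQ/Q)² = Σ (nᵢ · δxᵢ/xᵢ)².
  (2·δc/c)² = (2×0.0923)² = 0.0341;  (-1·δx/x)² = (-1×0.104)² = 0.0107;  (2·δb/b)² = (2×0.0274)² = 0.00300
δQ/Q = √(0.0478) = 0.219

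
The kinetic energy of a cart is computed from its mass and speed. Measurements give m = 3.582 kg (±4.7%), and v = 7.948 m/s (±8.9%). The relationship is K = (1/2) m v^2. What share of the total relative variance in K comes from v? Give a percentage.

93.5%

(δK/K)² = (1·δm/m)² + (2·δv/v)²
  m term: (1×0.0470)² = 0.00221
  v term: (2×0.0890)² = 0.0317
Total = 0.0339. Share from v = 0.0317/0.0339 = 0.935.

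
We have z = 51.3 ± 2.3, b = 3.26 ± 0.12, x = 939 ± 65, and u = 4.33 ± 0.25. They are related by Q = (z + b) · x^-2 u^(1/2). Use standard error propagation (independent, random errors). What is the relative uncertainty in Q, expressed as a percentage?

14.8%

Let w = z + b = 54.6. δw = √(δz² + δb²) = √(5.29 + 0.0144) = 2.30, so δw/w = 0.0422.
Q is then a monomial in w, x, u:
δQ/Q = √((δw/w)² + (-2·δx/x)² + (½·δu/u)²) = √(0.00178 + 0.0192 + 0.000833) = 0.148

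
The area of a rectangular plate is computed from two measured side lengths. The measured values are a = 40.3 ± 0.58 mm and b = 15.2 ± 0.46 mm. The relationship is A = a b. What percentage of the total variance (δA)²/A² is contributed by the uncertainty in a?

18.4%

(δA/A)² = (1·δa/a)² + (1·δb/b)²
  a term: (1×0.0144)² = 0.000207
  b term: (1×0.0303)² = 0.000916
Total = 0.00112. Share from a = 0.000207/0.00112 = 0.184.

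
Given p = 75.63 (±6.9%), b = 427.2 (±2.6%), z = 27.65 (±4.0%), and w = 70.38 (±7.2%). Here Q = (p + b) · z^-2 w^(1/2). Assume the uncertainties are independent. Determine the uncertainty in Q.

0.502

Let u = p + b = 502.8. δu = √(δp² + δb²) = √(27.2 + 123) = 12.3, so δu/u = 0.0244.
Q is then a monomial in u, z, w:
δQ/Q = √((δu/u)² + (-2·δz/z)² + (½·δw/w)²) = √(0.000596 + 0.00640 + 0.00130) = 0.0911
Q = 5.518, so δQ = 0.0911 × 5.518 = 0.502.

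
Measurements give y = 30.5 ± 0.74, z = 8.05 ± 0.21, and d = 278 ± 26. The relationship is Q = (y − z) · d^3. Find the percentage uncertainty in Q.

Let u = y − z = 22.4. δu = √(δy² + δz²) = √(0.548 + 0.0441) = 0.769, so δu/u = 0.0343.
Q is then a monomial in u, d:
δQ/Q = √((δu/u)² + (3·δd/d)²) = √(0.00117 + 0.0787) = 0.283

28.3%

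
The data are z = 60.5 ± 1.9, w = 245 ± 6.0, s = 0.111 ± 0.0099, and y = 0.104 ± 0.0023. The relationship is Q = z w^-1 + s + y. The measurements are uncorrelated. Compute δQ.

Let p = z·w^-1 = 0.247. δp/p = √((1·δz/z)² + (-1·δw/w)²) = √(0.000986 + 0.000600) = 0.0398, so δp = 0.00983.
Q = p + s + y: δQ = √(δp² + δs² + δy²) = √(9.67e-05 + 9.8e-05 + 5.29e-06) = 0.0141

0.0141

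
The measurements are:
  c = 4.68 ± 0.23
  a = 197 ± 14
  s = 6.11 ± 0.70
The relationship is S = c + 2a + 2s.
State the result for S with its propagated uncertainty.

411 ± 28.0

Sums and differences: (δS)² = Σ (cᵢ δxᵢ)².
  (δc)² = 0.0529;  (2·δa)² = 784;  (2·δs)² = 1.96
δS = √(786) = 28.0
S = 411.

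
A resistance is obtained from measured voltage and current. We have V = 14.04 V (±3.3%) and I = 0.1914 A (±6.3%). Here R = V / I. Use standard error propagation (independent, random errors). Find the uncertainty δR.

Since R is a product/quotient, work with relative uncertainties:
  (1·δV/V)² = (1×0.0330)² = 0.00109;  (-1·δI/I)² = (-1×0.0630)² = 0.00397
δR/R = √(0.00506) = 0.0711
R = 73.35 Ω, so δR = 0.0711 × 73.35 = 5.22 Ω.

5.22 Ω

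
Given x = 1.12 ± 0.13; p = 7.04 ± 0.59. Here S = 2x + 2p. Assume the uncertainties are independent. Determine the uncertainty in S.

Absolute uncertainties add in quadrature for a linear combination:
  (2·δx)² = 0.0676;  (2·δp)² = 1.39
δS = √(1.46) = 1.21

1.21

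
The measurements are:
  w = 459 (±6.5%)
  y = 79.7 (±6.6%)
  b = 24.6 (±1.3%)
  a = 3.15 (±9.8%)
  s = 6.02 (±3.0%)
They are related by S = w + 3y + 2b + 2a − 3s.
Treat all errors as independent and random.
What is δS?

33.8

Absolute uncertainties add in quadrature for a linear combination:
  (δw)² = 890;  (3·δy)² = 249;  (2·δb)² = 0.409;  (2·δa)² = 0.381;  (3·δs)² = 0.294
δS = √(1140) = 33.8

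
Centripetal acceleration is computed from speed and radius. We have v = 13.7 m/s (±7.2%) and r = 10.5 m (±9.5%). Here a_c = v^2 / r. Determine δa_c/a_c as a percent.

17.3%

Relative error in a monomial: (δa_c/a_c)² = Σ (nᵢ · δxᵢ/xᵢ)².
  (2·δv/v)² = (2×0.0720)² = 0.0207;  (-1·δr/r)² = (-1×0.0950)² = 0.00903
δa_c/a_c = √(0.0298) = 0.173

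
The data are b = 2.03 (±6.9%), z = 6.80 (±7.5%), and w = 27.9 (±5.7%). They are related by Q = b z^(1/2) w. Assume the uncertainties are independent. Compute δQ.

14.3

Relative error in a monomial: (δQ/Q)² = Σ (nᵢ · δxᵢ/xᵢ)².
  (1·δb/b)² = (1×0.0690)² = 0.00476;  (½·δz/z)² = (0.5×0.0750)² = 0.00141;  (1·δw/w)² = (1×0.0570)² = 0.00325
δQ/Q = √(0.00942) = 0.0970
Q = 148, so δQ = 0.0970 × 148 = 14.3.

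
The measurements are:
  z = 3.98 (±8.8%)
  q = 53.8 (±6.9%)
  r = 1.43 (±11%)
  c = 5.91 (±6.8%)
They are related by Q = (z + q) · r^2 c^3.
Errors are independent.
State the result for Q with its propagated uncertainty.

Let u = z + q = 57.8. δu = √(δz² + δq²) = √(0.123 + 13.8) = 3.73, so δu/u = 0.0645.
Q is then a monomial in u, r, c:
δQ/Q = √((δu/u)² + (2·δr/r)² + (3·δc/c)²) = √(0.00416 + 0.0484 + 0.0416) = 0.307
Q = 24400, so δQ = 0.307 × 24400 = 7490.

24400 ± 7490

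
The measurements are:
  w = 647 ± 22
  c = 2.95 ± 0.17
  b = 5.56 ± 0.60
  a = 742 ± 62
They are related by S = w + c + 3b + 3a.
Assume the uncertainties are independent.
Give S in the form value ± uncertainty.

S is a linear combination, so absolute uncertainties add in quadrature:
  (δw)² = 484;  (δc)² = 0.0289;  (3·δb)² = 3.24;  (3·δa)² = 34600
δS = √(35100) = 187
S = 2890.

2890 ± 187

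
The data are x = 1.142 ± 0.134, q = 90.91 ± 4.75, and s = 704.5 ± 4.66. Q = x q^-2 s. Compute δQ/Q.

For a monomial Q ∝ x, q^-2, s, fractional errors add in quadrature:
  (1·δx/x)² = (1×0.117)² = 0.0138;  (-2·δq/q)² = (-2×0.0522)² = 0.0109;  (1·δs/s)² = (1×0.00661)² = 4.38e-05
δQ/Q = √(0.0247) = 0.157

0.157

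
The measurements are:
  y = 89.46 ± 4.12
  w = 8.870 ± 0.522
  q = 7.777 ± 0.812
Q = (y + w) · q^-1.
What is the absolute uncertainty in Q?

Let u = y + w = 98.33. δu = √(δy² + δw²) = √(17.0 + 0.272) = 4.15, so δu/u = 0.0422.
Q is then a monomial in u, q:
δQ/Q = √((δu/u)² + (-1·δq/q)²) = √(0.00178 + 0.0109) = 0.113
Q = 12.64, so δQ = 0.113 × 12.64 = 1.42.

1.42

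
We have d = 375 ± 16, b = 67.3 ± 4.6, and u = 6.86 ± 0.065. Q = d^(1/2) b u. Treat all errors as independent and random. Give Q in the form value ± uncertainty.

For a monomial Q ∝ d^(1/2), b, u, fractional errors add in quadrature:
  (½·δd/d)² = (0.5×0.0427)² = 0.000455;  (1·δb/b)² = (1×0.0684)² = 0.00467;  (1·δu/u)² = (1×0.00948)² = 8.98e-05
δQ/Q = √(0.00522) = 0.0722
Q = 8940, so δQ = 0.0722 × 8940 = 646.

8940 ± 646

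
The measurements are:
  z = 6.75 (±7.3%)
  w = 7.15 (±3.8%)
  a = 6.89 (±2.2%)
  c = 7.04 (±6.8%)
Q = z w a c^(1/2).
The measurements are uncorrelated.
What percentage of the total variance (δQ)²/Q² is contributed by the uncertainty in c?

13.7%

(δQ/Q)² = (1·δz/z)² + (1·δw/w)² + (1·δa/a)² + (½·δc/c)²
  z term: (1×0.0730)² = 0.00533
  w term: (1×0.0380)² = 0.00144
  a term: (1×0.0220)² = 0.000484
  c term: (0.5×0.0680)² = 0.00116
Total = 0.00841. Share from c = 0.00116/0.00841 = 0.137.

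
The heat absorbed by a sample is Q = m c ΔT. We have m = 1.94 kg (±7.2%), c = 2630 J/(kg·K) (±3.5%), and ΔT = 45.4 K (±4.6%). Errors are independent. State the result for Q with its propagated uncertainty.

(2.32 ± 0.214) × 10^5 J

Relative error in a monomial: (δQ/Q)² = Σ (nᵢ · δxᵢ/xᵢ)².
  (1·δm/m)² = (1×0.0720)² = 0.00518;  (1·δc/c)² = (1×0.0350)² = 0.00123;  (1·δΔT/ΔT)² = (1×0.0460)² = 0.00212
δQ/Q = √(0.00853) = 0.0923
Q = 2.32e+05 J, so δQ = 0.0923 × 2.32e+05 = 21400 J.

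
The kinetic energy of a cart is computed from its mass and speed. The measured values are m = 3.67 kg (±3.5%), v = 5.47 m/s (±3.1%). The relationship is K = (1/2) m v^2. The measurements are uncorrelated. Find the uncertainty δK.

3.91 J

For a monomial K ∝ m, v^2, fractional errors add in quadrature:
  (1·δm/m)² = (1×0.0350)² = 0.00123;  (2·δv/v)² = (2×0.0310)² = 0.00384
δK/K = √(0.00507) = 0.0712
K = 54.9 J, so δK = 0.0712 × 54.9 = 3.91 J.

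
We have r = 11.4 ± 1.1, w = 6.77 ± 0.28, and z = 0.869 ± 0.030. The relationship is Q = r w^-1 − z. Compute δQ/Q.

0.220

Let p = r·w^-1 = 1.68. δp/p = √((1·δr/r)² + (-1·δw/w)²) = √(0.00931 + 0.00171) = 0.105, so δp = 0.177.
Q = p − z: δQ = √(δp² + δz²) = √(0.0313 + 0.000900) = 0.179
Q = 0.815, so δQ/Q = 0.179/0.815 = 0.220.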